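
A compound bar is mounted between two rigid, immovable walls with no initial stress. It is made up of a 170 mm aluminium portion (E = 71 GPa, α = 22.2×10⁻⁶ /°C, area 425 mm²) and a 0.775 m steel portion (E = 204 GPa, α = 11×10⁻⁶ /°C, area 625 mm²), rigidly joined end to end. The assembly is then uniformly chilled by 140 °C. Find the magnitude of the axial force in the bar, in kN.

If the supports were absent, the total length change would be Σ αᵢΔT Lᵢ = 22.2×10⁻⁶×140×170 + 11×10⁻⁶×140×775 = 1.722 mm.
Since the ends are fixed, an axial force P builds up, equal in every segment, with P · Σ Lᵢ/(AᵢEᵢ) = δ_free.
The series flexibility is Σ Lᵢ/(AᵢEᵢ) = 170/(425×71×10³) + 775/(625×204×10³) = 1.171×10⁻⁵ mm/N.
P = 1.722 / 1.171×10⁻⁵ = 147000 N = 147 kN, tensile.

P ≈ 147 kN (tensile)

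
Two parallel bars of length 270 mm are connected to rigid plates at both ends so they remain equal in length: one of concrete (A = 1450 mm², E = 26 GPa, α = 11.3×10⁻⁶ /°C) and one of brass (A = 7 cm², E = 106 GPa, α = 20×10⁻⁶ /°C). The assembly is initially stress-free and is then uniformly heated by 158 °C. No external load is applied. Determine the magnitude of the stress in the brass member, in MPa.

The brass has the larger α, so on heating it would change length more than the concrete if both were free. The rigid plates force a common final length, so the brass is put into compression and the concrete into tension, with equal and opposite forces P (no external load).
Compatibility of the two members (thermal + elastic change equal): (α₁ − α₂)ΔT = P·[1/(A₁E₁) + 1/(A₂E₂)].
|α₁ − α₂|·ΔT = 8.7×10⁻⁶ × 158 = 0.001375.
1/(A₁E₁) + 1/(A₂E₂) = 1/(1450×26×10³) + 1/(700×106×10³) = 4×10⁻⁸ N⁻¹.
P = 0.001375 / 4×10⁻⁸ = 34360 N = 34.36 kN.
σ_{brass} = P/A₂ = 34360/700 = 49.09 MPa, compressive.

σ ≈ 49.1 MPa (compressive)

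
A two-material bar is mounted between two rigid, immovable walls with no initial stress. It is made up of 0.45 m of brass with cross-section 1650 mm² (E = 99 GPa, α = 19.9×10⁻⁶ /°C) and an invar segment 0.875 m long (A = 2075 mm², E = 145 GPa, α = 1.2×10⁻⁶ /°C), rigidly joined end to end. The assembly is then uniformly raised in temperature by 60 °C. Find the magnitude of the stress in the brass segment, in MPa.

If the supports were absent, the total length change would be Σ αᵢΔT Lᵢ = 19.9×10⁻⁶×60×450 + 1.2×10⁻⁶×60×875 = 0.6003 mm.
Since the ends are fixed, an axial force P builds up, equal in every segment, with P · Σ Lᵢ/(AᵢEᵢ) = δ_free.
Σ Lᵢ/(AᵢEᵢ) = 450/(1650×99×10³) + 875/(2075×145×10³) = 5.663×10⁻⁶ mm/N.
Hence P = δ_free / Σ(L/AE) = 0.6003/5.663×10⁻⁶ = 106 kN (compressive).
σ_{brass} = P / A = 106000 / 1650 = 64.24 MPa.

σ ≈ 64.2 MPa (compressive)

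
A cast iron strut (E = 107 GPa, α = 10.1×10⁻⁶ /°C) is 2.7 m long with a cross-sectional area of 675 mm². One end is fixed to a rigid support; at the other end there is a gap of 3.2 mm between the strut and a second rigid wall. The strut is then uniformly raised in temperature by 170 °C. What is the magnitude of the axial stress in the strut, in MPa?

σ ≈ 56.9 MPa (compressive)

Unrestrained expansion: δ_free = αΔT L = 10.1×10⁻⁶ × 170 × 2700 = 4.636 mm.
The gap closes (δ_free > 3.2 mm) and the wall then resists a further 4.636 − 3.2 = 1.436 mm of expansion.
That suppressed elongation corresponds to σ = E·Δ/L = 107×10³ × 1.436/2700 = 56.9 MPa.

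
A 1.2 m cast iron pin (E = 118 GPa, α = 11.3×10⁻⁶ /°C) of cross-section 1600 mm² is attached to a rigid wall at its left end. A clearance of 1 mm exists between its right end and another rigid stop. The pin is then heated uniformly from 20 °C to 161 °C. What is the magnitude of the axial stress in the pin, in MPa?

σ ≈ 89.7 MPa (compressive)

Unrestrained expansion: δ_free = αΔT L = 11.3×10⁻⁶ × 141 × 1200 = 1.912 mm.
This exceeds the 1 mm gap, so the wall pushes back. The portion of expansion that must be recovered elastically is δ_free − gap = 1.912 − 1 = 0.912 mm.
That suppressed elongation corresponds to σ = E·Δ/L = 118×10³ × 0.912/1200 = 89.68 MPa.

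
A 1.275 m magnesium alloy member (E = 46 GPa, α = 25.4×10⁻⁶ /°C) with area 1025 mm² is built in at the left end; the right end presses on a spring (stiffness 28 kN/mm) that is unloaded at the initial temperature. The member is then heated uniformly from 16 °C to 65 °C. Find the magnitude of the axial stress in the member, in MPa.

σ ≈ 24.7 MPa (compressive)

If the spring were absent the member would lengthen by αΔT L = 25.4×10⁻⁶ × 49 × 1275 = 1.587 mm.
Let P be the compressive force at the spring. The member shortens elastically by PL/(AE) and the spring compresses by P/k; together these equal δ_free.
So P = δ_free / [L/(AE) + 1/k] = 1.587 / [ 1275/(1025×46×10³) + 1/(28×10³) ].
P = 1.587 / 6.276×10⁻⁵ = 25290 N.
σ = P/A = 25290/1025 = 24.67 MPa.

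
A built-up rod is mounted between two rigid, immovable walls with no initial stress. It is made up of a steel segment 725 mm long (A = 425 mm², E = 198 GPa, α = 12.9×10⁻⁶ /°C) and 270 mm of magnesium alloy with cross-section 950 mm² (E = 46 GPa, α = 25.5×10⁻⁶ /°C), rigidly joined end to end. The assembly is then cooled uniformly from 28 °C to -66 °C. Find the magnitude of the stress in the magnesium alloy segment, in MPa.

With the walls removed the bar would change length by δ_free = Σ αᵢΔT Lᵢ = 12.9×10⁻⁶×94×725 + 25.5×10⁻⁶×94×270 = 1.526 mm.
The walls prevent any net length change, so an axial force P (same in every segment) develops. Compatibility: P · Σ Lᵢ/(AᵢEᵢ) = δ_free.
The series flexibility is Σ Lᵢ/(AᵢEᵢ) = 725/(425×198×10³) + 270/(950×46×10³) = 1.479×10⁻⁵ mm/N.
So P = 1.526 / 1.479×10⁻⁵ = 103.2 kN, tensile.
σ_{magnesium alloy} = P / A = 103200 / 950 = 108.6 MPa.

σ ≈ 109 MPa (tensile)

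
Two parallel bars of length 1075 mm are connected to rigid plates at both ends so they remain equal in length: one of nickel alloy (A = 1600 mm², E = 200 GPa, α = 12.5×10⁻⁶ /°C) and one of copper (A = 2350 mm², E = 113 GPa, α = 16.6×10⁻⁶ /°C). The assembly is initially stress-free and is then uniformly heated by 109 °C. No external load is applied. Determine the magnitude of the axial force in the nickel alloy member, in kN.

P ≈ 64.9 kN (tensile in the nickel alloy)

Equilibrium of a rigid end plate with no external load gives equal and opposite internal forces ±P in the two members. Since α_{copper} > α_{nickel alloy}, heating drives the copper into compression and the nickel alloy into tension.
Setting the final lengths equal and cancelling L: (α₁ − α₂)ΔT = P/(A₁E₁) + P/(A₂E₂).
|α₁ − α₂|·ΔT = 4.1×10⁻⁶ × 109 = 0.0004469.
1/(A₁E₁) + 1/(A₂E₂) = 1/(1600×200×10³) + 1/(2350×113×10³) = 6.891×10⁻⁹ N⁻¹.
P = 0.0004469 / 6.891×10⁻⁹ = 64850 N = 64.85 kN.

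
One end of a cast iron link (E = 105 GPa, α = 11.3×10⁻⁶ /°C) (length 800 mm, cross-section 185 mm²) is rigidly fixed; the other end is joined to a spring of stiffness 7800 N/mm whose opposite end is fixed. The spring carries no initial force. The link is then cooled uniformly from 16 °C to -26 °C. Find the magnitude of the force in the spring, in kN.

The unrestrained thermal change is αΔT L = 11.3×10⁻⁶ × 42 × 800 = 0.3797 mm.
Let P be the tensile force in the spring. The link extends elastically by PL/(AE) and the spring stretches by P/k; together these equal δ_free.
So P = δ_free / [L/(AE) + 1/k] = 0.3797 / [ 800/(185×105×10³) + 1/(7800) ].
P = 0.3797 / 0.0001694 = 2241 N.

P ≈ 2.24 kN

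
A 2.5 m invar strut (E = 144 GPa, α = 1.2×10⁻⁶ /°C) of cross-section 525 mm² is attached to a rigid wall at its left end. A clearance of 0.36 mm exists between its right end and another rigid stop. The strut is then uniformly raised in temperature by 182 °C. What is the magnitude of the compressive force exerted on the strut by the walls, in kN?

P ≈ 5.62 kN

Unrestrained expansion: δ_free = αΔT L = 1.2×10⁻⁶ × 182 × 2500 = 0.546 mm.
The gap closes (δ_free > 0.36 mm) and the wall then resists a further 0.546 − 0.36 = 0.186 mm of expansion.
So σ = E(δ_free − g)/L = 144×10³ × 0.186/2500 = 10.71 MPa.
P = σA = 10.71 × 525 = 5.625 kN.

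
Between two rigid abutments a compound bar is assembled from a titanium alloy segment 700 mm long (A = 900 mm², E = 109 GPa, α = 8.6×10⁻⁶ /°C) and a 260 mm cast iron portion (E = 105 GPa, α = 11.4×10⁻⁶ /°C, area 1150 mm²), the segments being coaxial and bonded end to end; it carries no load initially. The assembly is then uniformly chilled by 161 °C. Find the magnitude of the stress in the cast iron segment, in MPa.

With the walls removed the bar would change length by δ_free = Σ αᵢΔT Lᵢ = 8.6×10⁻⁶×161×700 + 11.4×10⁻⁶×161×260 = 1.446 mm.
The walls prevent any net length change, so an axial force P (same in every segment) develops. Compatibility: P · Σ Lᵢ/(AᵢEᵢ) = δ_free.
Σ Lᵢ/(AᵢEᵢ) = 700/(900×109×10³) + 260/(1150×105×10³) = 9.289×10⁻⁶ mm/N.
Hence P = δ_free / Σ(L/AE) = 1.446/9.289×10⁻⁶ = 155.7 kN (tensile).
σ_{cast iron} = P / A = 155700 / 1150 = 135.4 MPa.

σ ≈ 135 MPa (tensile)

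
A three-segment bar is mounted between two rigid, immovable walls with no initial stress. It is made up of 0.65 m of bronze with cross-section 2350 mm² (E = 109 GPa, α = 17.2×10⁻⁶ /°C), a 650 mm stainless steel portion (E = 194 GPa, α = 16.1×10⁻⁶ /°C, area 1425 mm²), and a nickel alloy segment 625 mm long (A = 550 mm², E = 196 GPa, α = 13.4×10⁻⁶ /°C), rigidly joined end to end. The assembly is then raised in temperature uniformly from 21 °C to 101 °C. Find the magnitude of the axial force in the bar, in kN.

P ≈ 225 kN (compressive)

If the supports were absent, the total length change would be Σ αᵢΔT Lᵢ = 17.2×10⁻⁶×80×650 + 16.1×10⁻⁶×80×650 + 13.4×10⁻⁶×80×625 = 2.402 mm.
Since the ends are fixed, an axial force P builds up, equal in every segment, with P · Σ Lᵢ/(AᵢEᵢ) = δ_free.
The series flexibility is Σ Lᵢ/(AᵢEᵢ) = 650/(2350×109×10³) + 650/(1425×194×10³) + 625/(550×196×10³) = 1.069×10⁻⁵ mm/N.
So P = 2.402 / 1.069×10⁻⁵ = 224.7 kN, compressive.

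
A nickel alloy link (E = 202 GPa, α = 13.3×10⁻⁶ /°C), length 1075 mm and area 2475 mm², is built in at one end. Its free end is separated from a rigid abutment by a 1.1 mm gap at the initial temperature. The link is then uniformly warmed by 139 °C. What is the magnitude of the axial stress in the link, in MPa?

σ ≈ 167 MPa (compressive)

If the wall were absent the link would grow by αΔT L = 13.3×10⁻⁶ × 139 × 1075 = 1.987 mm.
After closing the 1.1 mm clearance, 1.987 − 1.1 = 0.8874 mm of expansion remains to be suppressed by the wall.
So σ = E(δ_free − g)/L = 202×10³ × 0.8874/1075 = 166.7 MPa.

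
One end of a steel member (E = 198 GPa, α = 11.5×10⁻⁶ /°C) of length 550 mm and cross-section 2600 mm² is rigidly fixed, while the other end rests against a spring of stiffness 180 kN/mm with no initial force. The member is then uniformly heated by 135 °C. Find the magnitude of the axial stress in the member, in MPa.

σ ≈ 49.6 MPa (compressive)

The unrestrained thermal change is αΔT L = 11.5×10⁻⁶ × 135 × 550 = 0.8539 mm.
Let P be the compressive force at the spring. The member shortens elastically by PL/(AE) and the spring compresses by P/k; together these equal δ_free.
So P = δ_free / [L/(AE) + 1/k] = 0.8539 / [ 550/(2600×198×10³) + 1/(180×10³) ].
P = 0.8539 / 6.624×10⁻⁶ = 128900 N.
σ = P/A = 128900/2600 = 49.58 MPa.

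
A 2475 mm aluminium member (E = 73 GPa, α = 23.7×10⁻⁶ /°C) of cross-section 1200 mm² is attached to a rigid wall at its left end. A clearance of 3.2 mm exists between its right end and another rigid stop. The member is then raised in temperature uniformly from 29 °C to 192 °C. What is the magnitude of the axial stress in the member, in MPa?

σ ≈ 188 MPa (compressive)

Unrestrained expansion: δ_free = αΔT L = 23.7×10⁻⁶ × 163 × 2475 = 9.561 mm.
After closing the 3.2 mm clearance, 9.561 − 3.2 = 6.361 mm of expansion remains to be suppressed by the wall.
So σ = E(δ_free − g)/L = 73×10³ × 6.361/2475 = 187.6 MPa.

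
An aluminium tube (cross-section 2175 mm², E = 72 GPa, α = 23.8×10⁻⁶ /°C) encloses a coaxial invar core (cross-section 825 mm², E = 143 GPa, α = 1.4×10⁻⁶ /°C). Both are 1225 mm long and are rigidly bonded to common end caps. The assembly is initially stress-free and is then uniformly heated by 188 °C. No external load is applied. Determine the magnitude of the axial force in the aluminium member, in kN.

Equilibrium of a rigid end plate with no external load gives equal and opposite internal forces ±P in the two members. Since α_{aluminium} > α_{invar}, heating drives the aluminium into compression and the invar into tension.
Setting the final lengths equal and cancelling L: (α₁ − α₂)ΔT = P/(A₁E₁) + P/(A₂E₂).
|α₁ − α₂|·ΔT = 22.4×10⁻⁶ × 188 = 0.004211.
1/(A₁E₁) + 1/(A₂E₂) = 1/(2175×72×10³) + 1/(825×143×10³) = 1.486×10⁻⁸ N⁻¹.
P = 0.004211 / 1.486×10⁻⁸ = 283400 N = 283.4 kN.

P ≈ 283 kN (compressive in the aluminium)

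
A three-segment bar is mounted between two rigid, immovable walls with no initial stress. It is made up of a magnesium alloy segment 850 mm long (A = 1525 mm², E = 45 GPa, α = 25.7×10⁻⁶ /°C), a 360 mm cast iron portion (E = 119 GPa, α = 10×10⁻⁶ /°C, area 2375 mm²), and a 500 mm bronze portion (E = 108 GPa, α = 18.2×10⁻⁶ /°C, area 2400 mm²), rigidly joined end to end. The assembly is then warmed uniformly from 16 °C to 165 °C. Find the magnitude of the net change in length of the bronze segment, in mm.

|ΔL| ≈ 0.719 mm

If the supports were absent, the total length change would be Σ αᵢΔT Lᵢ = 25.7×10⁻⁶×149×850 + 10×10⁻⁶×149×360 + 18.2×10⁻⁶×149×500 = 5.147 mm.
The walls prevent any net length change, so an axial force P (same in every segment) develops. Compatibility: P · Σ Lᵢ/(AᵢEᵢ) = δ_free.
The series flexibility is Σ Lᵢ/(AᵢEᵢ) = 850/(1525×45×10³) + 360/(2375×119×10³) + 500/(2400×108×10³) = 1.559×10⁻⁵ mm/N.
P = 5.147 / 1.559×10⁻⁵ = 330200 N = 330.2 kN, compressive.
For the bronze segment, free thermal change = 18.2×10⁻⁶×149×500 = 1.356 mm and elastic change from P = 330200×500/(2400×108×10³) = 0.6369 mm; these oppose, so the net change is 0.719 mm (segment lengthens).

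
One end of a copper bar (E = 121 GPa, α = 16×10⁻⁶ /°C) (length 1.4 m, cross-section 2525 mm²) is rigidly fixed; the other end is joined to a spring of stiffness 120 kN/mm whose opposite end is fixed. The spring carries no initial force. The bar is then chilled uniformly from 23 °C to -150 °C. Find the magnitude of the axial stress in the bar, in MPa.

Free thermal contraction: δ_free = αΔT L = 16×10⁻⁶ × 173 × 1400 = 3.875 mm.
Let P be the tensile force in the spring. The bar extends elastically by PL/(AE) and the spring stretches by P/k; together these equal δ_free.
So P = δ_free / [L/(AE) + 1/k] = 3.875 / [ 1400/(2525×121×10³) + 1/(120×10³) ].
P = 3.875 / 1.292×10⁻⁵ = 300000 N.
σ = P/A = 300000/2525 = 118.8 MPa.

σ ≈ 119 MPa (tensile)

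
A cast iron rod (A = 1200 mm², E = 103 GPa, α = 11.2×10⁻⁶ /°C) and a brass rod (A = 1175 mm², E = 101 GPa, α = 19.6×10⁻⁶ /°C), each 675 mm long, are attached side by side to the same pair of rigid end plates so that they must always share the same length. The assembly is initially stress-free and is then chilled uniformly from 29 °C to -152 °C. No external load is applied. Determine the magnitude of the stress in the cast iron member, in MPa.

Both members must finish at the same length. With the larger α, the brass tends to over-contract; the plates restrain it, putting the brass in tension and the cast iron in compression. With no external load the two internal forces are equal and opposite, magnitude P.
Equating the net (thermal + elastic) strains gives |α₁ − α₂|·ΔT = P·[1/(A₁E₁) + 1/(A₂E₂)].
|α₁ − α₂|·ΔT = 8.4×10⁻⁶ × 181 = 0.00152.
1/(A₁E₁) + 1/(A₂E₂) = 1/(1200×103×10³) + 1/(1175×101×10³) = 1.652×10⁻⁸ N⁻¹.
So P = 0.00152 / 1.652×10⁻⁸ = 92.05 kN.
σ_{cast iron} = P/A₁ = 92050/1200 = 76.71 MPa, compressive.

σ ≈ 76.7 MPa (compressive)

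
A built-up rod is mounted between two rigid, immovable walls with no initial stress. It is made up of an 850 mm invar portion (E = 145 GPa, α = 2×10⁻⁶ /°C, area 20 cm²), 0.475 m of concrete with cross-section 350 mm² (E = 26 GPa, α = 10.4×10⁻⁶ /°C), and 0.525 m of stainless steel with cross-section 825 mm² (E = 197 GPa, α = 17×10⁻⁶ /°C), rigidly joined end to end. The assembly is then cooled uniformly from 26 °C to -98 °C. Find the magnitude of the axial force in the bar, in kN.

With the walls removed the bar would change length by δ_free = Σ αᵢΔT Lᵢ = 2×10⁻⁶×124×850 + 10.4×10⁻⁶×124×475 + 17×10⁻⁶×124×525 = 1.93 mm.
The rigid supports impose zero overall length change; the single axial force P common to all segments must satisfy P Σ Lᵢ/(AᵢEᵢ) = δ_free.
The series flexibility is Σ Lᵢ/(AᵢEᵢ) = 850/(2000×145×10³) + 475/(350×26×10³) + 525/(825×197×10³) = 5.836×10⁻⁵ mm/N.
P = 1.93 / 5.836×10⁻⁵ = 33070 N = 33.07 kN, tensile.

P ≈ 33.1 kN (tensile)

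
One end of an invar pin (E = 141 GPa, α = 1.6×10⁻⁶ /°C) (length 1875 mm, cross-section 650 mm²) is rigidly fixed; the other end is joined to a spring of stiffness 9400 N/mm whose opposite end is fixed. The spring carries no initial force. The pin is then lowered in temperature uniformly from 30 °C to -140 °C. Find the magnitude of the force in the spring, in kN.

Free thermal contraction: δ_free = αΔT L = 1.6×10⁻⁶ × 170 × 1875 = 0.51 mm.
Let P be the tensile force in the spring. The pin extends elastically by PL/(AE) and the spring stretches by P/k; together these equal δ_free.
P [ L/(AE) + 1/k ] = δ_free → P [ 1875/(650×141×10³) + 1/(9400) ] = 0.51.
P = 0.51 / 0.0001268 = 4021 N.

P ≈ 4.02 kN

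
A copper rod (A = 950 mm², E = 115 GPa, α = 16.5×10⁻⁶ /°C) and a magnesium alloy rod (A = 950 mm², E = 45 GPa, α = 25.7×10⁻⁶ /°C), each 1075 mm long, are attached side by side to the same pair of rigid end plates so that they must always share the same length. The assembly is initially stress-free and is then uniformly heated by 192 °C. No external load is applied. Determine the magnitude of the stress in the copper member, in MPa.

σ ≈ 57.1 MPa (tensile)

The magnesium alloy has the larger α, so on heating it would change length more than the copper if both were free. The rigid plates force a common final length, so the magnesium alloy is put into compression and the copper into tension, with equal and opposite forces P (no external load).
Equating the net (thermal + elastic) strains gives |α₁ − α₂|·ΔT = P·[1/(A₁E₁) + 1/(A₂E₂)].
|α₁ − α₂|·ΔT = 9.2×10⁻⁶ × 192 = 0.001766.
1/(A₁E₁) + 1/(A₂E₂) = 1/(950×115×10³) + 1/(950×45×10³) = 3.255×10⁻⁸ N⁻¹.
P = 0.001766 / 3.255×10⁻⁸ = 54280 N = 54.28 kN.
σ_{copper} = P/A₁ = 54280/950 = 57.13 MPa, tensile.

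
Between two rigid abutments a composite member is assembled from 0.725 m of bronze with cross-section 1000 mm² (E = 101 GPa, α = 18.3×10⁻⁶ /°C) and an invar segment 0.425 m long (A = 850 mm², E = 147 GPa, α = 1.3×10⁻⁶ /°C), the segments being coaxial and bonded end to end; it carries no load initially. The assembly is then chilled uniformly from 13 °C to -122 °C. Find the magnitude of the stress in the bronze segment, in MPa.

With the walls removed the bar would change length by δ_free = Σ αᵢΔT Lᵢ = 18.3×10⁻⁶×135×725 + 1.3×10⁻⁶×135×425 = 1.866 mm.
Since the ends are fixed, an axial force P builds up, equal in every segment, with P · Σ Lᵢ/(AᵢEᵢ) = δ_free.
The series flexibility is Σ Lᵢ/(AᵢEᵢ) = 725/(1000×101×10³) + 425/(850×147×10³) = 1.058×10⁻⁵ mm/N.
P = 1.866 / 1.058×10⁻⁵ = 176300 N = 176.3 kN, tensile.
σ_{bronze} = P / A = 176300 / 1000 = 176.3 MPa.

σ ≈ 176 MPa (tensile)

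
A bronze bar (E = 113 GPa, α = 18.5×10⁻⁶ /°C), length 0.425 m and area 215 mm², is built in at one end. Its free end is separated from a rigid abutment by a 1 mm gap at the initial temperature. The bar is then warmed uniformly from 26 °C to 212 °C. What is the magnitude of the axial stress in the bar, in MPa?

σ ≈ 123 MPa (compressive)

Free thermal elongation = αΔT L = 18.5×10⁻⁶ × 186 × 425 = 1.462 mm.
The gap closes (δ_free > 1 mm) and the wall then resists a further 1.462 − 1 = 0.4624 mm of expansion.
So σ = E(δ_free − g)/L = 113×10³ × 0.4624/425 = 123 MPa.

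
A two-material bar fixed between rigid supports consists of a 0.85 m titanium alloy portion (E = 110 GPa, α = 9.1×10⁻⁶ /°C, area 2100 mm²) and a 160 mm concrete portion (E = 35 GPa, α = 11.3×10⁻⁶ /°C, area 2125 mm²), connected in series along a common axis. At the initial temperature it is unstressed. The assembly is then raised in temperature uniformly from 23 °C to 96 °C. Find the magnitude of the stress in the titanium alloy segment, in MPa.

Free thermal expansion of the whole bar: Σ αᵢΔT Lᵢ = 9.1×10⁻⁶×73×850 + 11.3×10⁻⁶×73×160 = 0.6966 mm.
Since the ends are fixed, an axial force P builds up, equal in every segment, with P · Σ Lᵢ/(AᵢEᵢ) = δ_free.
The series flexibility is Σ Lᵢ/(AᵢEᵢ) = 850/(2100×110×10³) + 160/(2125×35×10³) = 5.831×10⁻⁶ mm/N.
Hence P = δ_free / Σ(L/AE) = 0.6966/5.831×10⁻⁶ = 119.5 kN (compressive).
σ_{titanium alloy} = P / A = 119500 / 2100 = 56.89 MPa.

σ ≈ 56.9 MPa (compressive)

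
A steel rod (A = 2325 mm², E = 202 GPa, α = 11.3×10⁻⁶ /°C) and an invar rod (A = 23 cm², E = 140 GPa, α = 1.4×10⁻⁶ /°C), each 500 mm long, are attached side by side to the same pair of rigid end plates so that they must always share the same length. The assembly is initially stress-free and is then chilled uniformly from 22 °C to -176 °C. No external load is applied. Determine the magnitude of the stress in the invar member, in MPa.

Both members must finish at the same length. With the larger α, the steel tends to over-contract; the plates restrain it, putting the steel in tension and the invar in compression. With no external load the two internal forces are equal and opposite, magnitude P.
Setting the final lengths equal and cancelling L: (α₁ − α₂)ΔT = P/(A₁E₁) + P/(A₂E₂).
|α₁ − α₂|·ΔT = 9.9×10⁻⁶ × 198 = 0.00196.
1/(A₁E₁) + 1/(A₂E₂) = 1/(2325×202×10³) + 1/(2300×140×10³) = 5.235×10⁻⁹ N⁻¹.
P = 0.00196 / 5.235×10⁻⁹ = 374500 N = 374.5 kN.
σ_{invar} = P/A₂ = 374500/2300 = 162.8 MPa, compressive.

σ ≈ 163 MPa (compressive)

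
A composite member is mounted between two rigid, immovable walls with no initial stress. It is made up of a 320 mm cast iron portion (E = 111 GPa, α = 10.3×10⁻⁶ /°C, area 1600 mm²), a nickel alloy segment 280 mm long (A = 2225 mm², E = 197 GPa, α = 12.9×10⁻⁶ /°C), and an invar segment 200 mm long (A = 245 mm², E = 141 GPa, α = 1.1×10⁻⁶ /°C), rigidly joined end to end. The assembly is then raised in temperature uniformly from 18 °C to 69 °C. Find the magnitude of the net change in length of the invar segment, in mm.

|ΔL| ≈ 0.245 mm

If the supports were absent, the total length change would be Σ αᵢΔT Lᵢ = 10.3×10⁻⁶×51×320 + 12.9×10⁻⁶×51×280 + 1.1×10⁻⁶×51×200 = 0.3635 mm.
The walls prevent any net length change, so an axial force P (same in every segment) develops. Compatibility: P · Σ Lᵢ/(AᵢEᵢ) = δ_free.
The series flexibility is Σ Lᵢ/(AᵢEᵢ) = 320/(1600×111×10³) + 280/(2225×197×10³) + 200/(245×141×10³) = 8.23×10⁻⁶ mm/N.
Hence P = δ_free / Σ(L/AE) = 0.3635/8.23×10⁻⁶ = 44.17 kN (compressive).
For the invar segment, free thermal change = 1.1×10⁻⁶×51×200 = 0.01122 mm and elastic change from P = 44170×200/(245×141×10³) = 0.2557 mm; these oppose, so the net change is 0.245 mm (segment shortens).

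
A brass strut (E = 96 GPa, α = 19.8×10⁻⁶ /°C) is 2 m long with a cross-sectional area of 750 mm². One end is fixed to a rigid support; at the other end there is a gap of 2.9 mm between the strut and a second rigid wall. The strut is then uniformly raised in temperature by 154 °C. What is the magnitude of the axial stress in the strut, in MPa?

σ ≈ 154 MPa (compressive)

Unrestrained expansion: δ_free = αΔT L = 19.8×10⁻⁶ × 154 × 2000 = 6.098 mm.
The gap closes (δ_free > 2.9 mm) and the wall then resists a further 6.098 − 2.9 = 3.198 mm of expansion.
That suppressed elongation corresponds to σ = E·Δ/L = 96×10³ × 3.198/2000 = 153.5 MPa.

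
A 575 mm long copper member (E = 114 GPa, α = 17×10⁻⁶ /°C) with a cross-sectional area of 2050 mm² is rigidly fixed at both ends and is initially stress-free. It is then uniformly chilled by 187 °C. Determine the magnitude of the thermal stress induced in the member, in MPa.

Because both ends are immovable the net strain is zero, and the suppressed thermal strain is αΔT = 17×10⁻⁶ × 187 = 3179×10⁻⁶.
σ = EαΔT = 114×10³ × 17×10⁻⁶ × 187 = 362.4 MPa (tensile; the member is trying to contract).

σ ≈ 362 MPa (tensile)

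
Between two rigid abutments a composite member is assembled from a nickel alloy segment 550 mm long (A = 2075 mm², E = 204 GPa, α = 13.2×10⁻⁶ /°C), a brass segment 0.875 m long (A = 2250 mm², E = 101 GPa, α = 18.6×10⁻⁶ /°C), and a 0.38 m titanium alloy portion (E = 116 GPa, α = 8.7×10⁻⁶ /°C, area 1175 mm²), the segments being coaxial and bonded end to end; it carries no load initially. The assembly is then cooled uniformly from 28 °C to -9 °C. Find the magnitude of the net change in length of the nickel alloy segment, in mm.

With the walls removed the bar would change length by δ_free = Σ αᵢΔT Lᵢ = 13.2×10⁻⁶×37×550 + 18.6×10⁻⁶×37×875 + 8.7×10⁻⁶×37×380 = 0.9931 mm.
The walls prevent any net length change, so an axial force P (same in every segment) develops. Compatibility: P · Σ Lᵢ/(AᵢEᵢ) = δ_free.
The series flexibility is Σ Lᵢ/(AᵢEᵢ) = 550/(2075×204×10³) + 875/(2250×101×10³) + 380/(1175×116×10³) = 7.938×10⁻⁶ mm/N.
Hence P = δ_free / Σ(L/AE) = 0.9931/7.938×10⁻⁶ = 125.1 kN (tensile).
For the nickel alloy segment, free thermal change = 13.2×10⁻⁶×37×550 = 0.2686 mm and elastic change from P = 125100×550/(2075×204×10³) = 0.1626 mm; these oppose, so the net change is 0.106 mm (segment shortens).

|ΔL| ≈ 0.106 mm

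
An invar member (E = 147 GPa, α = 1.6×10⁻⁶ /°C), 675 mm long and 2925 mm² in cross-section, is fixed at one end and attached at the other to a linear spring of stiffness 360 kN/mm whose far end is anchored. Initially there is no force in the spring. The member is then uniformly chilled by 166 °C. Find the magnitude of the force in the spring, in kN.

P ≈ 41.2 kN

If the spring were absent the member would shorten by αΔT L = 1.6×10⁻⁶ × 166 × 675 = 0.1793 mm.
With a force P in the spring, the elastic change of the member is PL/(AE) and that of the spring is P/k; compatibility requires their sum to equal δ_free.
P [ L/(AE) + 1/k ] = δ_free → P [ 675/(2925×147×10³) + 1/(360×10³) ] = 0.1793.
P = 0.1793 / 4.348×10⁻⁶ = 41240 N.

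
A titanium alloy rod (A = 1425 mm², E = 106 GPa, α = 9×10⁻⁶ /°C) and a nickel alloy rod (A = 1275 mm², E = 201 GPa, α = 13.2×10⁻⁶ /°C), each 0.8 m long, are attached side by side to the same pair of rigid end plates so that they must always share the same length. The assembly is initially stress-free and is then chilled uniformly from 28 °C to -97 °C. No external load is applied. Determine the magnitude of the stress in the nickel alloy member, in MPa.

σ ≈ 39.1 MPa (tensile)

Both members must finish at the same length. With the larger α, the nickel alloy tends to over-contract; the plates restrain it, putting the nickel alloy in tension and the titanium alloy in compression. With no external load the two internal forces are equal and opposite, magnitude P.
Equating the net (thermal + elastic) strains gives |α₁ − α₂|·ΔT = P·[1/(A₁E₁) + 1/(A₂E₂)].
|α₁ − α₂|·ΔT = 4.2×10⁻⁶ × 125 = 0.000525.
1/(A₁E₁) + 1/(A₂E₂) = 1/(1425×106×10³) + 1/(1275×201×10³) = 1.052×10⁻⁸ N⁻¹.
So P = 0.000525 / 1.052×10⁻⁸ = 49.89 kN.
σ_{nickel alloy} = P/A₂ = 49890/1275 = 39.13 MPa, tensile.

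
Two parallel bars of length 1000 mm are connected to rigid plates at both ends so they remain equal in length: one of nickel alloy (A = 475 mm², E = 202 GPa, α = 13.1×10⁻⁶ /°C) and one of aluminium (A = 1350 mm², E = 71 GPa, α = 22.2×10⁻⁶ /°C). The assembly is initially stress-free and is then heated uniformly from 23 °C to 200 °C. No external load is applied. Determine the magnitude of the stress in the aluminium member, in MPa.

σ ≈ 57.2 MPa (compressive)

Equilibrium of a rigid end plate with no external load gives equal and opposite internal forces ±P in the two members. Since α_{aluminium} > α_{nickel alloy}, heating drives the aluminium into compression and the nickel alloy into tension.
Equating the net (thermal + elastic) strains gives |α₁ − α₂|·ΔT = P·[1/(A₁E₁) + 1/(A₂E₂)].
|α₁ − α₂|·ΔT = 9.1×10⁻⁶ × 177 = 0.001611.
1/(A₁E₁) + 1/(A₂E₂) = 1/(475×202×10³) + 1/(1350×71×10³) = 2.086×10⁻⁸ N⁻¹.
So P = 0.001611 / 2.086×10⁻⁸ = 77.23 kN.
σ_{aluminium} = P/A₂ = 77230/1350 = 57.21 MPa, compressive.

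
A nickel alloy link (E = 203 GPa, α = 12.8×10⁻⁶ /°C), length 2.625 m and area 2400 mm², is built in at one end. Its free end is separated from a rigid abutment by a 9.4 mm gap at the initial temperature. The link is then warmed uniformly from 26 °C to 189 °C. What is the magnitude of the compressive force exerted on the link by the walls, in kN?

P ≈ 0 kN

If the wall were absent the link would grow by αΔT L = 12.8×10⁻⁶ × 163 × 2625 = 5.477 mm.
Since δ_free = 5.48 mm is less than the 9.4 mm gap, the link never touches the wall. No axial force develops.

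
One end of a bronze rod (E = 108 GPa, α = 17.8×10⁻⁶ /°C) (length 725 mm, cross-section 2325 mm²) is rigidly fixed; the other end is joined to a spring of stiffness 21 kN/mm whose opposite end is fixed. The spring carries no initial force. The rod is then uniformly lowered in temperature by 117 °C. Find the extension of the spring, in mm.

δ ≈ 1.42 mm

Free thermal contraction: δ_free = αΔT L = 17.8×10⁻⁶ × 117 × 725 = 1.51 mm.
With a force P in the spring, the elastic change of the rod is PL/(AE) and that of the spring is P/k; compatibility requires their sum to equal δ_free.
P [ L/(AE) + 1/k ] = δ_free → P [ 725/(2325×108×10³) + 1/(21×10³) ] = 1.51.
P = 1.51 / 5.051×10⁻⁵ = 29890 N.
Spring extension = P/k = 29890/(21×10³) = 1.424 mm.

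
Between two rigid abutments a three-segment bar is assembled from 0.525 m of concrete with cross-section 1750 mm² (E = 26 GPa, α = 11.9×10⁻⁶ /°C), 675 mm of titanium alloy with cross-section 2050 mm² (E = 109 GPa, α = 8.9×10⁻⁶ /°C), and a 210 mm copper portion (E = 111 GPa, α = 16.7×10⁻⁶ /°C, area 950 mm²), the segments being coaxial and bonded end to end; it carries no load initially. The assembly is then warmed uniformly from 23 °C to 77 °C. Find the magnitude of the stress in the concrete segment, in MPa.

If the supports were absent, the total length change would be Σ αᵢΔT Lᵢ = 11.9×10⁻⁶×54×525 + 8.9×10⁻⁶×54×675 + 16.7×10⁻⁶×54×210 = 0.8511 mm.
The walls prevent any net length change, so an axial force P (same in every segment) develops. Compatibility: P · Σ Lᵢ/(AᵢEᵢ) = δ_free.
The series flexibility is Σ Lᵢ/(AᵢEᵢ) = 525/(1750×26×10³) + 675/(2050×109×10³) + 210/(950×111×10³) = 1.655×10⁻⁵ mm/N.
P = 0.8511 / 1.655×10⁻⁵ = 51430 N = 51.43 kN, compressive.
σ_{concrete} = P / A = 51430 / 1750 = 29.39 MPa.

σ ≈ 29.4 MPa (compressive)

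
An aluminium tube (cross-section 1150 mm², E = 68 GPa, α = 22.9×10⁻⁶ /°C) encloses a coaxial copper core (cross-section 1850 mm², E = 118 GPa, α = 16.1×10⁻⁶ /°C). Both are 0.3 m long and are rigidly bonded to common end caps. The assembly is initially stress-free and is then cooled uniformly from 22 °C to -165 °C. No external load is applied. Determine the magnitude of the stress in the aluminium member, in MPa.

Equilibrium of a rigid end plate with no external load gives equal and opposite internal forces ±P in the two members. Since α_{aluminium} > α_{copper}, cooling drives the aluminium into tension and the copper into compression.
Equating the net (thermal + elastic) strains gives |α₁ − α₂|·ΔT = P·[1/(A₁E₁) + 1/(A₂E₂)].
|α₁ − α₂|·ΔT = 6.8×10⁻⁶ × 187 = 0.001272.
1/(A₁E₁) + 1/(A₂E₂) = 1/(1150×68×10³) + 1/(1850×118×10³) = 1.737×10⁻⁸ N⁻¹.
So P = 0.001272 / 1.737×10⁻⁸ = 73.21 kN.
σ_{aluminium} = P/A₁ = 73210/1150 = 63.66 MPa, tensile.

σ ≈ 63.7 MPa (tensile)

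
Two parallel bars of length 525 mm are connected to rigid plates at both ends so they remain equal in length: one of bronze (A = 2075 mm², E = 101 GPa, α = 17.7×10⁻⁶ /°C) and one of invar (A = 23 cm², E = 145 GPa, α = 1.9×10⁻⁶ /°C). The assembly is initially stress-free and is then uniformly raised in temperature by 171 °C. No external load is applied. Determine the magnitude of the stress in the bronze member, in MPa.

σ ≈ 168 MPa (compressive)

The bronze has the larger α, so on heating it would change length more than the invar if both were free. The rigid plates force a common final length, so the bronze is put into compression and the invar into tension, with equal and opposite forces P (no external load).
Compatibility of the two members (thermal + elastic change equal): (α₁ − α₂)ΔT = P·[1/(A₁E₁) + 1/(A₂E₂)].
|α₁ − α₂|·ΔT = 15.8×10⁻⁶ × 171 = 0.002702.
1/(A₁E₁) + 1/(A₂E₂) = 1/(2075×101×10³) + 1/(2300×145×10³) = 7.77×10⁻⁹ N⁻¹.
So P = 0.002702 / 7.77×10⁻⁹ = 347.7 kN.
σ_{bronze} = P/A₁ = 347700/2075 = 167.6 MPa, compressive.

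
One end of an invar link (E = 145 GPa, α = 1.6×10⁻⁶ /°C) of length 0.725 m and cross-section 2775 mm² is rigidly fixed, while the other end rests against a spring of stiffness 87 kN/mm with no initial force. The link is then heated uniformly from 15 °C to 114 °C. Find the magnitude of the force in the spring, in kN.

P ≈ 8.64 kN

The unrestrained thermal change is αΔT L = 1.6×10⁻⁶ × 99 × 725 = 0.1148 mm.
Let P be the compressive force at the spring. The link shortens elastically by PL/(AE) and the spring compresses by P/k; together these equal δ_free.
So P = δ_free / [L/(AE) + 1/k] = 0.1148 / [ 725/(2775×145×10³) + 1/(87×10³) ].
P = 0.1148 / 1.33×10⁻⁵ = 8637 N.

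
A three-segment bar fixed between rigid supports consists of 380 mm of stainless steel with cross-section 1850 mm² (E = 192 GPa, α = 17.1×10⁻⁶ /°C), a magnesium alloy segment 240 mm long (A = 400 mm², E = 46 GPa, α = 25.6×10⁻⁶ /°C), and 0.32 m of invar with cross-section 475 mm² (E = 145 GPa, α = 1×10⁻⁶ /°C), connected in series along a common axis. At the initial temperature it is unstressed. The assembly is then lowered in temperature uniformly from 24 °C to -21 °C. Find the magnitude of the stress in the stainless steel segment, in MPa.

σ ≈ 16.8 MPa (tensile)

Free thermal contraction of the whole bar: Σ αᵢΔT Lᵢ = 17.1×10⁻⁶×45×380 + 25.6×10⁻⁶×45×240 + 1×10⁻⁶×45×320 = 0.5833 mm.
The rigid supports impose zero overall length change; the single axial force P common to all segments must satisfy P Σ Lᵢ/(AᵢEᵢ) = δ_free.
Σ Lᵢ/(AᵢEᵢ) = 380/(1850×192×10³) + 240/(400×46×10³) + 320/(475×145×10³) = 1.876×10⁻⁵ mm/N.
So P = 0.5833 / 1.876×10⁻⁵ = 31.09 kN, tensile.
σ_{stainless steel} = P / A = 31090 / 1850 = 16.81 MPa.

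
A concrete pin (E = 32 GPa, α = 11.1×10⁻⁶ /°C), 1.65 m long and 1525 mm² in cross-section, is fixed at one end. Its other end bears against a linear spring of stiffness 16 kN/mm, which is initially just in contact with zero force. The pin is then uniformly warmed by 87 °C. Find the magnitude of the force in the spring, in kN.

P ≈ 16.5 kN

Free thermal expansion: δ_free = αΔT L = 11.1×10⁻⁶ × 87 × 1650 = 1.593 mm.
With a force P in the spring, the elastic change of the pin is PL/(AE) and that of the spring is P/k; compatibility requires their sum to equal δ_free.
P [ L/(AE) + 1/k ] = δ_free → P [ 1650/(1525×32×10³) + 1/(16×10³) ] = 1.593.
P = 1.593 / 9.631×10⁻⁵ = 16540 N.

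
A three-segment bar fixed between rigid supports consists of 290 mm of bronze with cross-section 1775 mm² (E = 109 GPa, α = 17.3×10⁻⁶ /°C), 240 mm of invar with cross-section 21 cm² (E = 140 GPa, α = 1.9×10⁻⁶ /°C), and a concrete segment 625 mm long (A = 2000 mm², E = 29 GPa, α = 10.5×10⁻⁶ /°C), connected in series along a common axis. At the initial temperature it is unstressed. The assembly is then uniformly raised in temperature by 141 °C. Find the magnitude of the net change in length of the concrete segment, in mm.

|ΔL| ≈ 0.472 mm

With the walls removed the bar would change length by δ_free = Σ αᵢΔT Lᵢ = 17.3×10⁻⁶×141×290 + 1.9×10⁻⁶×141×240 + 10.5×10⁻⁶×141×625 = 1.697 mm.
The rigid supports impose zero overall length change; the single axial force P common to all segments must satisfy P Σ Lᵢ/(AᵢEᵢ) = δ_free.
Σ Lᵢ/(AᵢEᵢ) = 290/(1775×109×10³) + 240/(2100×140×10³) + 625/(2000×29×10³) = 1.309×10⁻⁵ mm/N.
So P = 1.697 / 1.309×10⁻⁵ = 129.6 kN, compressive.
For the concrete segment, free thermal change = 10.5×10⁻⁶×141×625 = 0.9253 mm and elastic change from P = 129600×625/(2000×29×10³) = 1.397 mm; these oppose, so the net change is 0.472 mm (segment shortens).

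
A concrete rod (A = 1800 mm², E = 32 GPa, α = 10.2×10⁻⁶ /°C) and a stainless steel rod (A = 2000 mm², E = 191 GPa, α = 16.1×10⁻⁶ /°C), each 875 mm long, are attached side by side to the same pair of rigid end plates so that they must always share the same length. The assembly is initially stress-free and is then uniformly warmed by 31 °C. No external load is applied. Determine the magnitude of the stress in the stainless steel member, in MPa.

σ ≈ 4.58 MPa (compressive)

The stainless steel has the larger α, so on heating it would change length more than the concrete if both were free. The rigid plates force a common final length, so the stainless steel is put into compression and the concrete into tension, with equal and opposite forces P (no external load).
Compatibility of the two members (thermal + elastic change equal): (α₁ − α₂)ΔT = P·[1/(A₁E₁) + 1/(A₂E₂)].
|α₁ − α₂|·ΔT = 5.9×10⁻⁶ × 31 = 0.0001829.
1/(A₁E₁) + 1/(A₂E₂) = 1/(1800×32×10³) + 1/(2000×191×10³) = 1.998×10⁻⁸ N⁻¹.
So P = 0.0001829 / 1.998×10⁻⁸ = 9.155 kN.
σ_{stainless steel} = P/A₂ = 9155/2000 = 4.577 MPa, compressive.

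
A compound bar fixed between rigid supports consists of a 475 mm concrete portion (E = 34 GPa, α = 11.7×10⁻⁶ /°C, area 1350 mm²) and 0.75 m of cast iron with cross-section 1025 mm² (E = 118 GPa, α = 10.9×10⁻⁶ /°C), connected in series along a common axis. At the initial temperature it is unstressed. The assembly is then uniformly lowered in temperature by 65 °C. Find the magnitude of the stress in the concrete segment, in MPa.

If the supports were absent, the total length change would be Σ αᵢΔT Lᵢ = 11.7×10⁻⁶×65×475 + 10.9×10⁻⁶×65×750 = 0.8926 mm.
The walls prevent any net length change, so an axial force P (same in every segment) develops. Compatibility: P · Σ Lᵢ/(AᵢEᵢ) = δ_free.
Σ Lᵢ/(AᵢEᵢ) = 475/(1350×34×10³) + 750/(1025×118×10³) = 1.655×10⁻⁵ mm/N.
So P = 0.8926 / 1.655×10⁻⁵ = 53.94 kN, tensile.
σ_{concrete} = P / A = 53940 / 1350 = 39.95 MPa.

σ ≈ 40 MPa (tensile)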